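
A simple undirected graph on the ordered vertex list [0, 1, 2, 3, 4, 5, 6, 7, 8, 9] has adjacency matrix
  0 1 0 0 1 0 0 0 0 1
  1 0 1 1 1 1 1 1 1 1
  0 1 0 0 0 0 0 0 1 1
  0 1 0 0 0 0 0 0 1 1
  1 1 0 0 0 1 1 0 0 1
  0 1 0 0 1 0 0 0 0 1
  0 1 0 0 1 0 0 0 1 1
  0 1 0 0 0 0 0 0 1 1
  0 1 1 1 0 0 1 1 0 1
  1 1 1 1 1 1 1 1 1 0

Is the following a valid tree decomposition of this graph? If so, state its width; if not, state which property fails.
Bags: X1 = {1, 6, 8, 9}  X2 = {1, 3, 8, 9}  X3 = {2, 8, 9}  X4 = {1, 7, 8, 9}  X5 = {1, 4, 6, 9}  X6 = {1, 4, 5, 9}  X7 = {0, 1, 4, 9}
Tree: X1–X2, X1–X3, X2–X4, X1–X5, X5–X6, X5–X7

No — edge (1,2) lies in no bag.

A tree decomposition must satisfy three properties: every vertex lies in some bag; for every edge, both endpoints lie together in some bag; and for every vertex, the bags containing it form a connected subtree. Here edge (1,2) lies in no bag, so the decomposition is invalid.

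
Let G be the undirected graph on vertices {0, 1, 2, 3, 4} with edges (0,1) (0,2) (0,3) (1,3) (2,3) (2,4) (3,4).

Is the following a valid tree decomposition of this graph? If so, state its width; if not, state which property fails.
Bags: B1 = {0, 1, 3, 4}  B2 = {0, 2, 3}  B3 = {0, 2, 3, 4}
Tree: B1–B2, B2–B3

A tree decomposition must satisfy three properties: every vertex lies in some bag; for every edge, both endpoints lie together in some bag; and for every vertex, the bags containing it form a connected subtree. Here bags containing vertex 4 are not connected in the tree, so the decomposition is invalid.

No — bags containing vertex 4 are not connected in the tree.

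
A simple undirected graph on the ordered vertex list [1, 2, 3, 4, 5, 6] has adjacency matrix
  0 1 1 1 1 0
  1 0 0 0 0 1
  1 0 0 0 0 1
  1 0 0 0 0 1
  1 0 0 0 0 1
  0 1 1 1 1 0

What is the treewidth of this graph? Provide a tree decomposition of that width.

Treewidth 2.
One optimal decomposition is:
Bags: B1 = {1, 5, 6}  B2 = {1, 3, 6}  B3 = {1, 4, 6}  B4 = {1, 2, 6}
Tree: B1–B2, B2–B3, B3–B4

The largest bag has 3 vertices, giving width 2; this decomposition certifies tw(G) ≤ 2. Since 5–1–3–6–5 is a cycle in G, G is not acyclic. Forests are exactly the graphs of treewidth ≤ 1, so tw(G) ≥ 2. Therefore the treewidth is 2.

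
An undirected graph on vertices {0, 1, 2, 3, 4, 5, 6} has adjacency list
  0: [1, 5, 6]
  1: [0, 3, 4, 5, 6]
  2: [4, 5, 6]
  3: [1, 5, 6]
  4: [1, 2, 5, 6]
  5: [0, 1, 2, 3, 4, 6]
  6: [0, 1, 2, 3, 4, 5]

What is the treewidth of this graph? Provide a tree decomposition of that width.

Every bag has size at most 4, so the width is 4 − 1 = 3 and tw(G) ≤ 3. For the lower bound, the 4 vertices {0, 1, 5, 6} are pairwise adjacent, and any tree decomposition puts a clique entirely inside one bag — forcing width ≥ 3. Therefore the treewidth is 3.

Treewidth 3.
Bags: B1 = {0, 1, 5, 6}  B2 = {1, 3, 5, 6}  B3 = {1, 4, 5, 6}  B4 = {2, 4, 5, 6}
Tree: B1–B2, B2–B3, B3–B4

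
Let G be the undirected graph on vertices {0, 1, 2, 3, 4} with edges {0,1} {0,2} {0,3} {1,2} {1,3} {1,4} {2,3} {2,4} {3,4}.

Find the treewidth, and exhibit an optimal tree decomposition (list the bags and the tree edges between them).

Treewidth 3.
Bags: B1 = {1, 2, 3, 4}  B2 = {0, 1, 2, 3}
Tree: B1–B2

The largest bag has 4 vertices, giving width 3; this decomposition certifies tw(G) ≤ 3. On the other hand G contains the 4-clique {0, 1, 2, 3}. A clique must lie in a single bag of any decomposition, so no decomposition can have width below 3. The upper and lower bounds meet at 3, so that is the treewidth.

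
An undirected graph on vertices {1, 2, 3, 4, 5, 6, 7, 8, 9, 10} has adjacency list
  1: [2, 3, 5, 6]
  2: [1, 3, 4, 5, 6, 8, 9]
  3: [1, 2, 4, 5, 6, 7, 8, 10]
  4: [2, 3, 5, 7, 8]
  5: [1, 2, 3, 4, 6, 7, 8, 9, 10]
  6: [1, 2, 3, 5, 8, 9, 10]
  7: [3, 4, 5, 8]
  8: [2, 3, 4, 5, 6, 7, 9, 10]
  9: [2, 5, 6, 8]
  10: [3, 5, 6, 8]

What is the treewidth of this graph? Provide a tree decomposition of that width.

The largest bag has 5 vertices, giving width 4; this decomposition certifies tw(G) ≤ 4. Conversely, {2, 5, 6, 8, 9} is a clique of size 5, and the vertices of any clique must share a bag in every tree decomposition; so some bag has ≥ 5 vertices and tw(G) ≥ 4. Therefore the treewidth is 4.

Treewidth 4.
Bags: B1 = {1, 2, 3, 5, 6}  B2 = {2, 3, 5, 6, 8}  B3 = {2, 3, 4, 5, 8}  B4 = {3, 5, 6, 8, 10}  B5 = {2, 5, 6, 8, 9}  B6 = {3, 4, 5, 7, 8}
Tree: B1–B2, B2–B3, B2–B4, B2–B5, B3–B6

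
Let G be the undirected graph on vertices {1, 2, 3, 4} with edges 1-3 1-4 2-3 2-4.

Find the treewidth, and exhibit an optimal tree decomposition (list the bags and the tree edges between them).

Each bag holds 3 vertices, so the decomposition has width 2, which upper-bounds the treewidth. Since 3–2–4–1–3 is a cycle in G, G is not acyclic. Forests are exactly the graphs of treewidth ≤ 1, so tw(G) ≥ 2. The upper and lower bounds meet at 2, so that is the treewidth.

Treewidth 2.
Bags: B1 = {2, 3, 4}  B2 = {1, 3, 4}
Tree: B1–B2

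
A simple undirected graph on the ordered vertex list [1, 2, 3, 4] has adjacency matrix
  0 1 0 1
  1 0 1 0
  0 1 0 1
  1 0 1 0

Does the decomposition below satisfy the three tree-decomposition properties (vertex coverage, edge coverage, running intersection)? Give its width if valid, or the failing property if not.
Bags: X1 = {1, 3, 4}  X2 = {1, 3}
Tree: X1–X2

A tree decomposition must satisfy three properties: every vertex lies in some bag; for every edge, both endpoints lie together in some bag; and for every vertex, the bags containing it form a connected subtree. Here vertex 2 appears in no bag, so the decomposition is invalid.

No — vertex 2 appears in no bag.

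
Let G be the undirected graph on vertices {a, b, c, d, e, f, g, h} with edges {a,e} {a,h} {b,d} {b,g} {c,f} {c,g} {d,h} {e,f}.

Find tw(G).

2

A width-2 tree decomposition is:
Bags: B1 = {c, e, f}  B2 = {a, c, e}  B3 = {a, c, h}  B4 = {c, d, h}  B5 = {b, c, d}  B6 = {b, c, g}
Tree: B1–B2, B2–B3, B3–B4, B4–B5, B5–B6
Every bag has size at most 3, so the width is 3 − 1 = 2 and tw(G) ≤ 2. Since c–f–e–a–h–d–b–g–c is a cycle in G, G is not acyclic. Forests are exactly the graphs of treewidth ≤ 1, so tw(G) ≥ 2. The upper and lower bounds meet at 2, so that is the treewidth.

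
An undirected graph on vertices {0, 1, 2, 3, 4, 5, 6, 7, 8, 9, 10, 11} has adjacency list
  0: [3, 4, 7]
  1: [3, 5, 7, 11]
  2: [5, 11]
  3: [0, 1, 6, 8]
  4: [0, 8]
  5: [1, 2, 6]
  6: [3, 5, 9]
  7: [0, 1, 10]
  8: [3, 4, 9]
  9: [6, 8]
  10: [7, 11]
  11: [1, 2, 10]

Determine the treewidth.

A width-3 tree decomposition is:
Bags: B1 = {4, 6, 8, 9}  B2 = {3, 4, 6, 8}  B3 = {0, 3, 4, 6}  B4 = {0, 3, 5, 6}  B5 = {0, 1, 3, 5}  B6 = {0, 1, 5, 7}  B7 = {1, 2, 5, 7}  B8 = {1, 2, 7, 11}  B9 = {2, 7, 10, 11}
Tree: B1–B2, B2–B3, B3–B4, B4–B5, B5–B6, B6–B7, B7–B8, B8–B9
The largest bag has 4 vertices, giving width 3; this decomposition certifies tw(G) ≤ 3. For the lower bound: the 4 vertex sets {4,8,9}, {6}, {3}, {0,1,5,7} are disjoint, each induces a connected subgraph, and every pair is joined by at least one edge of G. Contracting each set to a single vertex therefore yields K_{4} as a minor, and since treewidth is minor-monotone, tw(G) ≥ tw(K_{4}) = 3. The upper and lower bounds meet at 3, so that is the treewidth.

3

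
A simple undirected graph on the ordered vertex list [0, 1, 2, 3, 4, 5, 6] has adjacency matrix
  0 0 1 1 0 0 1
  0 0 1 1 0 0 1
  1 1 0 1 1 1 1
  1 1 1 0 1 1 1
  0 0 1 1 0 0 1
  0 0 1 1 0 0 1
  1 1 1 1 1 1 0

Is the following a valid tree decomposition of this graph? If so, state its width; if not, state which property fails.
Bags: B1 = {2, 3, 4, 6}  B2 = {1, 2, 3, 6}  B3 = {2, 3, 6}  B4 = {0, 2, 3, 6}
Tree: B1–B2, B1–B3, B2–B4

A tree decomposition must satisfy three properties: every vertex lies in some bag; for every edge, both endpoints lie together in some bag; and for every vertex, the bags containing it form a connected subtree. Here vertex 5 appears in no bag, so the decomposition is invalid.

No — vertex 5 appears in no bag.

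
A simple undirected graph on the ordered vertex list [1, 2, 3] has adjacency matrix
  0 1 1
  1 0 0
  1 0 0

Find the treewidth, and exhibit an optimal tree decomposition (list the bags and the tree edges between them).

Treewidth 1.
One optimal decomposition is:
Bags: B1 = {1, 3}  B2 = {1, 2}
Tree: B1–B2

Each bag holds 2 vertices, so the decomposition has width 1, which upper-bounds the treewidth. Since G has at least one edge (e.g. 1–3), it is not an edgeless graph, so tw(G) ≥ 1. Combining the bounds, tw(G) = 1.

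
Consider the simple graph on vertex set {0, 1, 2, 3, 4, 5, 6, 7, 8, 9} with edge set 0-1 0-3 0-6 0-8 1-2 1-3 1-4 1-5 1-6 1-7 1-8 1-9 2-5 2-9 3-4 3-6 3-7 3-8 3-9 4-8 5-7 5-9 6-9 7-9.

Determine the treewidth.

3

A width-3 tree decomposition is:
Bags: B1 = {0, 1, 3, 6}  B2 = {1, 3, 6, 9}  B3 = {1, 3, 7, 9}  B4 = {1, 5, 7, 9}  B5 = {1, 2, 5, 9}  B6 = {0, 1, 3, 8}  B7 = {1, 3, 4, 8}
Tree: B1–B2, B2–B3, B3–B4, B4–B5, B1–B6, B6–B7
Each bag holds 4 vertices, so the decomposition has width 3, which upper-bounds the treewidth. Conversely, {1, 2, 5, 9} is a clique of size 4, and the vertices of any clique must share a bag in every tree decomposition; so some bag has ≥ 4 vertices and tw(G) ≥ 3. The upper and lower bounds meet at 3, so that is the treewidth.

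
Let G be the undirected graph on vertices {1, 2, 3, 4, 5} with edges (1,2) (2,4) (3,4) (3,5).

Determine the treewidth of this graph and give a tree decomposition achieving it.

Treewidth 1.
Bags: B1 = {3, 5}  B2 = {3, 4}  B3 = {2, 4}  B4 = {1, 2}
Tree: B1–B2, B2–B3, B3–B4

Each bag holds 2 vertices, so the decomposition has width 1, which upper-bounds the treewidth. Since G has at least one edge (e.g. 5–3), it is not an edgeless graph, so tw(G) ≥ 1. Hence tw(G) = 1 exactly.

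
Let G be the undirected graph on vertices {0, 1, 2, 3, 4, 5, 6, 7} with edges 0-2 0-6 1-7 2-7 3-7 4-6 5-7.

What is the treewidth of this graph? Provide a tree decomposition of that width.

Treewidth 1.
Bags: B1 = {0, 2}  B2 = {2, 7}  B3 = {1, 7}  B4 = {0, 6}  B5 = {5, 7}  B6 = {3, 7}  B7 = {4, 6}
Tree: B1–B2, B2–B3, B1–B4, B3–B5, B5–B6, B4–B7

Each bag holds 2 vertices, so the decomposition has width 1, which upper-bounds the treewidth. G has an edge, so its treewidth is at least 1. The upper and lower bounds meet at 1, so that is the treewidth.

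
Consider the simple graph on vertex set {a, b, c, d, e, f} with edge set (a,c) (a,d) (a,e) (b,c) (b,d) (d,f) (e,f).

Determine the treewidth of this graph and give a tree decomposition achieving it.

The largest bag has 3 vertices, giving width 2; this decomposition certifies tw(G) ≤ 2. For the lower bound, G contains the cycle e–f–d–a–e, so G is not a forest; only forests have treewidth ≤ 1, hence tw(G) ≥ 2. Therefore the treewidth is 2.

Treewidth 2.
Bags: B1 = {a, e, f}  B2 = {a, d, f}  B3 = {a, c, d}  B4 = {b, c, d}
Tree: B1–B2, B2–B3, B3–B4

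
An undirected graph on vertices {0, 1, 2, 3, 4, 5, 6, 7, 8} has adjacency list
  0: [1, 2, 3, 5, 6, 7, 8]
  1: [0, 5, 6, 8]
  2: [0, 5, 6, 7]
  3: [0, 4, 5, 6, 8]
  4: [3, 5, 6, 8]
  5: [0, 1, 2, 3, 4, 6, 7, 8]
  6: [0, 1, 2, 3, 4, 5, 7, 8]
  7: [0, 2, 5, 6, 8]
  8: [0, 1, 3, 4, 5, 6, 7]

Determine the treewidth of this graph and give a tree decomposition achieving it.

Treewidth 4.
Bags: B1 = {0, 5, 6, 7, 8}  B2 = {0, 3, 5, 6, 8}  B3 = {3, 4, 5, 6, 8}  B4 = {0, 2, 5, 6, 7}  B5 = {0, 1, 5, 6, 8}
Tree: B1–B2, B2–B3, B1–B4, B2–B5

The largest bag has 5 vertices, giving width 4; this decomposition certifies tw(G) ≤ 4. For the lower bound, the 5 vertices {0, 1, 5, 6, 8} are pairwise adjacent, and any tree decomposition puts a clique entirely inside one bag — forcing width ≥ 4. Therefore the treewidth is 4.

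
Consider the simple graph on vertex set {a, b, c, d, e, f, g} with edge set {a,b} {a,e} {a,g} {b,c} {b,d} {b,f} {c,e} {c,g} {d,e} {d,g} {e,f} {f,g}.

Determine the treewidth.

A width-3 tree decomposition is:
Bags: B1 = {a, b, e, g}  B2 = {b, e, f, g}  B3 = {b, c, e, g}  B4 = {b, d, e, g}
Tree: B1–B2, B2–B3, B3–B4
Each bag holds 4 vertices, so the decomposition has width 3, which upper-bounds the treewidth. For the lower bound: the 4 vertex sets {a,g}, {e,f}, {b}, {c} are disjoint, each induces a connected subgraph, and every pair is joined by at least one edge of G. Contracting each set to a single vertex therefore yields K_{4} as a minor, and since treewidth is minor-monotone, tw(G) ≥ tw(K_{4}) = 3. Hence tw(G) = 3 exactly.

3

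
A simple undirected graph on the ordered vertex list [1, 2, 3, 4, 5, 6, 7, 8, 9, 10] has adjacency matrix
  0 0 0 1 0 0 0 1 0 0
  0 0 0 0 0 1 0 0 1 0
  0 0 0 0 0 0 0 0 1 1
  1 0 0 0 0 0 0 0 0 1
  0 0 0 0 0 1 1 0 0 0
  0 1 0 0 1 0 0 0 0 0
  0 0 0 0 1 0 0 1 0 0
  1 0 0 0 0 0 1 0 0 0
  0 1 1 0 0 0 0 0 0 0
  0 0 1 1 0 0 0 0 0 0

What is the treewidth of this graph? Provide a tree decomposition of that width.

Each bag holds 3 vertices, so the decomposition has width 2, which upper-bounds the treewidth. Since 7–8–1–4–10–3–9–2–6–5–7 is a cycle in G, G is not acyclic. Forests are exactly the graphs of treewidth ≤ 1, so tw(G) ≥ 2. Hence tw(G) = 2 exactly.

Treewidth 2.
One such decomposition:
Bags: B1 = {1, 7, 8}  B2 = {1, 4, 7}  B3 = {4, 7, 10}  B4 = {3, 7, 10}  B5 = {3, 7, 9}  B6 = {2, 7, 9}  B7 = {2, 6, 7}  B8 = {5, 6, 7}
Tree: B1–B2, B2–B3, B3–B4, B4–B5, B5–B6, B6–B7, B7–B8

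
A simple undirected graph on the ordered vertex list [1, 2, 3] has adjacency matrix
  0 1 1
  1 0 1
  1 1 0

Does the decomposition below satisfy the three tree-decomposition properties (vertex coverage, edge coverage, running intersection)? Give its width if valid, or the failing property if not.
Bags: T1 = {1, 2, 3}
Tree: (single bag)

Yes; width 2.

Vertex coverage: the bags together contain {1, 2, 3}, the full vertex set. Edge coverage: each edge of G has both endpoints in at least one bag. Running intersection: for every vertex, the bags containing it form a connected subtree. All three properties hold, so this is a valid tree decomposition of width max|bag| − 1 = 2, and hence tw(G) ≤ 2.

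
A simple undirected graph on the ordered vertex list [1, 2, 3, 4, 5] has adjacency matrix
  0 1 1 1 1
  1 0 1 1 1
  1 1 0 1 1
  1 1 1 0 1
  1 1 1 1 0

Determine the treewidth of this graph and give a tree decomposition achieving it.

Treewidth 4.
One optimal decomposition is:
Bags: B1 = {1, 2, 3, 4, 5}
Tree: (single bag)

With just one bag of size 5, the width is 5 − 1 = 4, so tw(G) ≤ 4. Conversely, {1, 2, 3, 4, 5} is a clique of size 5, and the vertices of any clique must share a bag in every tree decomposition; so some bag has ≥ 5 vertices and tw(G) ≥ 4. The upper and lower bounds meet at 4, so that is the treewidth.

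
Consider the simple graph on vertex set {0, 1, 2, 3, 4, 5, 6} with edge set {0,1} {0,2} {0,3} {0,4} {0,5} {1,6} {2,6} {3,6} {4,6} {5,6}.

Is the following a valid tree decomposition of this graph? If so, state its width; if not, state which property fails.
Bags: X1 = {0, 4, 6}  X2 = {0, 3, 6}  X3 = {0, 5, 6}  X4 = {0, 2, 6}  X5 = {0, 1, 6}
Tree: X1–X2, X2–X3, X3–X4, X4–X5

Vertex coverage: the bags together contain {0, 1, 2, 3, 4, 5, 6}, the full vertex set. Edge coverage: each edge of G has both endpoints in at least one bag. Running intersection: for every vertex, the bags containing it form a connected subtree. All three properties hold, so this is a valid tree decomposition of width max|bag| − 1 = 2, and hence tw(G) ≤ 2.

Yes; width 2.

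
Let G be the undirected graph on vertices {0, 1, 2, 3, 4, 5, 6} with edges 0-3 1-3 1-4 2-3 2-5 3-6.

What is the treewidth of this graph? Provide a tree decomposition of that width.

Treewidth 1.
One such decomposition:
Bags: B1 = {1, 3}  B2 = {3, 6}  B3 = {2, 3}  B4 = {2, 5}  B5 = {0, 3}  B6 = {1, 4}
Tree: B1–B2, B2–B3, B3–B4, B3–B5, B1–B6

Every bag has size at most 2, so the width is 2 − 1 = 1 and tw(G) ≤ 1. G has an edge, so its treewidth is at least 1. Hence tw(G) = 1 exactly.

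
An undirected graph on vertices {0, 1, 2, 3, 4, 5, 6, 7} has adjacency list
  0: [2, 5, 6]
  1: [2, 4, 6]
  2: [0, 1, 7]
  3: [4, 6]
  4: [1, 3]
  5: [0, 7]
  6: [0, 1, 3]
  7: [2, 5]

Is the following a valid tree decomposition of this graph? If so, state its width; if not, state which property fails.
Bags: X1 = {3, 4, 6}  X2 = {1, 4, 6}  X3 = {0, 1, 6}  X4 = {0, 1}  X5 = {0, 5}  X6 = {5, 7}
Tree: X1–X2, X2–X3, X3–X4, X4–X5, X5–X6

No — vertex 2 appears in no bag.

A tree decomposition must satisfy three properties: every vertex lies in some bag; for every edge, both endpoints lie together in some bag; and for every vertex, the bags containing it form a connected subtree. Here vertex 2 appears in no bag, so the decomposition is invalid.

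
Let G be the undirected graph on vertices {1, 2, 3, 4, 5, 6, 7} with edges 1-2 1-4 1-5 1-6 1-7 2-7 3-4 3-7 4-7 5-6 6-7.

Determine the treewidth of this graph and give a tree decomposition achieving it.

Each bag holds 3 vertices, so the decomposition has width 2, which upper-bounds the treewidth. On the other hand G contains the 3-clique {1, 5, 6}. A clique must lie in a single bag of any decomposition, so no decomposition can have width below 2. Therefore the treewidth is 2.

Treewidth 2.
One optimal decomposition is:
Bags: B1 = {1, 6, 7}  B2 = {1, 5, 6}  B3 = {1, 4, 7}  B4 = {1, 2, 7}  B5 = {3, 4, 7}
Tree: B1–B2, B1–B3, B1–B4, B3–B5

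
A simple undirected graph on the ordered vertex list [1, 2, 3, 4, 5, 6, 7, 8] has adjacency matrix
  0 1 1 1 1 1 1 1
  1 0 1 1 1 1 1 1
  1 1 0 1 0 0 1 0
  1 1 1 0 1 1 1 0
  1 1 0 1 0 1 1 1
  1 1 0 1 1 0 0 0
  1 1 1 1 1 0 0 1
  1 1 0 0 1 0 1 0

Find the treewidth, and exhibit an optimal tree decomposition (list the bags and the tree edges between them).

Every bag has size at most 5, so the width is 5 − 1 = 4 and tw(G) ≤ 4. Conversely, {1, 2, 5, 7, 8} is a clique of size 5, and the vertices of any clique must share a bag in every tree decomposition; so some bag has ≥ 5 vertices and tw(G) ≥ 4. Combining the bounds, tw(G) = 4.

Treewidth 4.
One such decomposition:
Bags: B1 = {1, 2, 4, 5, 7}  B2 = {1, 2, 5, 7, 8}  B3 = {1, 2, 4, 5, 6}  B4 = {1, 2, 3, 4, 7}
Tree: B1–B2, B1–B3, B1–B4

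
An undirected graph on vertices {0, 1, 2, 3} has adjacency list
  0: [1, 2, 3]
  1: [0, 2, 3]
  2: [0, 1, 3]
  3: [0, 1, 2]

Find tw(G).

3

A width-3 tree decomposition is:
Bags: B1 = {0, 1, 2, 3}
Tree: (single bag)
With just one bag of size 4, the width is 4 − 1 = 3, so tw(G) ≤ 3. On the other hand G contains the 4-clique {0, 1, 2, 3}. A clique must lie in a single bag of any decomposition, so no decomposition can have width below 3. Therefore the treewidth is 3.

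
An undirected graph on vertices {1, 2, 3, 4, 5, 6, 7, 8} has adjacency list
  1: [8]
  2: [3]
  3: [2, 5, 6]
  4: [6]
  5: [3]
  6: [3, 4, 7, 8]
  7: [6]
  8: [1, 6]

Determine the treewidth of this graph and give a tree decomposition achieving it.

Treewidth 1.
One such decomposition:
Bags: B1 = {6, 8}  B2 = {6, 7}  B3 = {3, 6}  B4 = {4, 6}  B5 = {3, 5}  B6 = {1, 8}  B7 = {2, 3}
Tree: B1–B2, B1–B3, B2–B4, B3–B5, B1–B6, B5–B7

Every bag has size at most 2, so the width is 2 − 1 = 1 and tw(G) ≤ 1. Any graph with an edge has treewidth ≥ 1, and G has the edge 6–8. Hence tw(G) = 1 exactly.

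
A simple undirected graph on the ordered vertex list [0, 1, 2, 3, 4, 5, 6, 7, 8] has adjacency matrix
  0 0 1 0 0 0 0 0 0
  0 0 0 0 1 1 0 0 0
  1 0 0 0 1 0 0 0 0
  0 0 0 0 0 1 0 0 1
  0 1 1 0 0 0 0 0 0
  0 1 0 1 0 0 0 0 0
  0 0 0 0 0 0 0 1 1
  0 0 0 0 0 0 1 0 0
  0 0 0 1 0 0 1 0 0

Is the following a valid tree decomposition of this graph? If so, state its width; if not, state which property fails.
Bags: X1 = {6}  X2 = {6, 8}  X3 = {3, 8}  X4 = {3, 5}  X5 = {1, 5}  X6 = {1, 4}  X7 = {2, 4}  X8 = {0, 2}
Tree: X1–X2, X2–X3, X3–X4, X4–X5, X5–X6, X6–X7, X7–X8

No — vertex 7 appears in no bag.

A tree decomposition must satisfy three properties: every vertex lies in some bag; for every edge, both endpoints lie together in some bag; and for every vertex, the bags containing it form a connected subtree. Here vertex 7 appears in no bag, so the decomposition is invalid.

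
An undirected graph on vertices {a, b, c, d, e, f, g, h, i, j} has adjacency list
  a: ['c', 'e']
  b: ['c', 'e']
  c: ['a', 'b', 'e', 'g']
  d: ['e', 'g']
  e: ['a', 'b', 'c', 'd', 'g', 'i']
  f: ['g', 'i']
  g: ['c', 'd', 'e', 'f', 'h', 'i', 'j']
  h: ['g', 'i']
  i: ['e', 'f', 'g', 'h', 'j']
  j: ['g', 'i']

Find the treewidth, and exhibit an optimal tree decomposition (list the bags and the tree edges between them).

Treewidth 2.
Bags: B1 = {e, g, i}  B2 = {f, g, i}  B3 = {g, i, j}  B4 = {c, e, g}  B5 = {a, c, e}  B6 = {g, h, i}  B7 = {d, e, g}  B8 = {b, c, e}
Tree: B1–B2, B1–B3, B1–B4, B4–B5, B3–B6, B4–B7, B4–B8

Each bag holds 3 vertices, so the decomposition has width 2, which upper-bounds the treewidth. Conversely, {d, e, g} is a clique of size 3, and the vertices of any clique must share a bag in every tree decomposition; so some bag has ≥ 3 vertices and tw(G) ≥ 2. The upper and lower bounds meet at 2, so that is the treewidth.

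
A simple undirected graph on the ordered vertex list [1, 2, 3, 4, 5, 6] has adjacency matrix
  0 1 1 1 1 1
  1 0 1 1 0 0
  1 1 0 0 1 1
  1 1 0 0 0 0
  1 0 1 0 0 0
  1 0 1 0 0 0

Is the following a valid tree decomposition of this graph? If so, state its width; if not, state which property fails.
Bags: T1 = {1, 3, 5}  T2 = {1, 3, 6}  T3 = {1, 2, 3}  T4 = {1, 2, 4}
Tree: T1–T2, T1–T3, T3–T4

Every vertex of G appears in some bag (union = {1, 2, 3, 4, 5, 6}); every edge is covered by a bag; and for each vertex v the set of bags containing v is connected in the bag tree. The decomposition is therefore valid. The largest bag has 3 vertices, so the width is 2.

Yes; width 2.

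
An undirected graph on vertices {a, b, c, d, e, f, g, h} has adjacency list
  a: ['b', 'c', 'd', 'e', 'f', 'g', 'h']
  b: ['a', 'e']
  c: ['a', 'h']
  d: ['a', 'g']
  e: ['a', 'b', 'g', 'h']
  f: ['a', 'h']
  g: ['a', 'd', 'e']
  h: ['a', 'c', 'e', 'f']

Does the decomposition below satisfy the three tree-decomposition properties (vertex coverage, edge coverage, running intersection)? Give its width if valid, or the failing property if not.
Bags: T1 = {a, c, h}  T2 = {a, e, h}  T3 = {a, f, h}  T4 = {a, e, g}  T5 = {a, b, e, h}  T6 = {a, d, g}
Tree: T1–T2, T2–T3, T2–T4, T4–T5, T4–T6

No — bags containing vertex h are not connected in the tree.

A tree decomposition must satisfy three properties: every vertex lies in some bag; for every edge, both endpoints lie together in some bag; and for every vertex, the bags containing it form a connected subtree. Here bags containing vertex h are not connected in the tree, so the decomposition is invalid.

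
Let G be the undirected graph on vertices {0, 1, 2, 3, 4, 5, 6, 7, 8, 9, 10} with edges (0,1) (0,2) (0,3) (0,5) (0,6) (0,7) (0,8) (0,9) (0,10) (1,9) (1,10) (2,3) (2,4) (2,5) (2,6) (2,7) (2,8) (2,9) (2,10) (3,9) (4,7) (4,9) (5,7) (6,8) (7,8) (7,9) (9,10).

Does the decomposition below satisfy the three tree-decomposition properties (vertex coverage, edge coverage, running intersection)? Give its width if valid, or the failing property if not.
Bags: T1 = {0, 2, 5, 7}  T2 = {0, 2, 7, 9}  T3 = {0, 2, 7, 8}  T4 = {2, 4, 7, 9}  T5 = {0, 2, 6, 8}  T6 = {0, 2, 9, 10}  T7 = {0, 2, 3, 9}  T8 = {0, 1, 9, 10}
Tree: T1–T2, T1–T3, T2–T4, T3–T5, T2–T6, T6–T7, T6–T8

Yes; width 3.

Every vertex of G appears in some bag (union = {0, 1, 2, 3, 4, 5, 6, 7, 8, 9, 10}); every edge is covered by a bag; and for each vertex v the set of bags containing v is connected in the bag tree. The decomposition is therefore valid. The largest bag has 4 vertices, so the width is 3.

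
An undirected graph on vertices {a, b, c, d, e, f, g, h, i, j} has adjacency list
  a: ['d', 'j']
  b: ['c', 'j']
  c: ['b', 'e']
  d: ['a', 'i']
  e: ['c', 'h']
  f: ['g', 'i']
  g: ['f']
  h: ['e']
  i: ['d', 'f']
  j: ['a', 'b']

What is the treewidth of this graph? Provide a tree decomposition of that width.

Each bag holds 2 vertices, so the decomposition has width 1, which upper-bounds the treewidth. G has an edge, so its treewidth is at least 1. Therefore the treewidth is 1.

Treewidth 1.
Bags: B1 = {f, g}  B2 = {f, i}  B3 = {d, i}  B4 = {a, d}  B5 = {a, j}  B6 = {b, j}  B7 = {b, c}  B8 = {c, e}  B9 = {e, h}
Tree: B1–B2, B2–B3, B3–B4, B4–B5, B5–B6, B6–B7, B7–B8, B8–B9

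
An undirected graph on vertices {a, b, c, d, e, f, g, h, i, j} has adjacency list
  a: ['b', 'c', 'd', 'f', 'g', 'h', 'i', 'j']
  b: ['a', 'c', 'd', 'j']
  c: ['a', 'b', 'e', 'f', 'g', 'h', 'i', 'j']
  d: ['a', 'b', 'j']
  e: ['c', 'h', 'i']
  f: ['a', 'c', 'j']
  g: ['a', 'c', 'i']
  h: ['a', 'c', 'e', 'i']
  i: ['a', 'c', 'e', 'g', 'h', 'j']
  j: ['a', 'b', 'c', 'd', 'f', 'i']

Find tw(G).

A width-3 tree decomposition is:
Bags: B1 = {a, c, i, j}  B2 = {a, c, g, i}  B3 = {a, b, c, j}  B4 = {a, c, h, i}  B5 = {a, c, f, j}  B6 = {c, e, h, i}  B7 = {a, b, d, j}
Tree: B1–B2, B1–B3, B1–B4, B1–B5, B4–B6, B3–B7
Each bag holds 4 vertices, so the decomposition has width 3, which upper-bounds the treewidth. For the lower bound, the 4 vertices {a, b, d, j} are pairwise adjacent, and any tree decomposition puts a clique entirely inside one bag — forcing width ≥ 3. Therefore the treewidth is 3.

3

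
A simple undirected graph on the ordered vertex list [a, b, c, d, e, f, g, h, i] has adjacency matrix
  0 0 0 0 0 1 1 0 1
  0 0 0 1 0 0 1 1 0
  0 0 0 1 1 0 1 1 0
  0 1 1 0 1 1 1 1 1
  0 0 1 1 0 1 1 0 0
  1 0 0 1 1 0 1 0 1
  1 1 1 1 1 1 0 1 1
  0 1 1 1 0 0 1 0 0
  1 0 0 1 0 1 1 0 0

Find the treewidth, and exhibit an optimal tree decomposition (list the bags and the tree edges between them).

Treewidth 3.
One optimal decomposition is:
Bags: B1 = {c, d, g, h}  B2 = {b, d, g, h}  B3 = {c, d, e, g}  B4 = {d, e, f, g}  B5 = {d, f, g, i}  B6 = {a, f, g, i}
Tree: B1–B2, B1–B3, B3–B4, B4–B5, B5–B6

Each bag holds 4 vertices, so the decomposition has width 3, which upper-bounds the treewidth. For the lower bound, the 4 vertices {c, d, g, h} are pairwise adjacent, and any tree decomposition puts a clique entirely inside one bag — forcing width ≥ 3. Hence tw(G) = 3 exactly.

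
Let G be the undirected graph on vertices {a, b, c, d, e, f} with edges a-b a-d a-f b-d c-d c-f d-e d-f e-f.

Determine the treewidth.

2

A width-2 tree decomposition is:
Bags: B1 = {a, d, f}  B2 = {a, b, d}  B3 = {c, d, f}  B4 = {d, e, f}
Tree: B1–B2, B1–B3, B3–B4
The largest bag has 3 vertices, giving width 2; this decomposition certifies tw(G) ≤ 2. On the other hand G contains the 3-clique {d, e, f}. A clique must lie in a single bag of any decomposition, so no decomposition can have width below 2. Combining the bounds, tw(G) = 2.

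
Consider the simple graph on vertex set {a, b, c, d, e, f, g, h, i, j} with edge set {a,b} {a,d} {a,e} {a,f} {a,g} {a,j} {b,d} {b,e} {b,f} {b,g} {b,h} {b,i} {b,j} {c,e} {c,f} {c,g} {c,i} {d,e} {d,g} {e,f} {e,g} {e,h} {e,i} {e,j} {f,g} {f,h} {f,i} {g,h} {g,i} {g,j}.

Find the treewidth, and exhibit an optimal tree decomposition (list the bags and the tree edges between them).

The largest bag has 5 vertices, giving width 4; this decomposition certifies tw(G) ≤ 4. For the lower bound, the 5 vertices {c, e, f, g, i} are pairwise adjacent, and any tree decomposition puts a clique entirely inside one bag — forcing width ≥ 4. The upper and lower bounds meet at 4, so that is the treewidth.

Treewidth 4.
One optimal decomposition is:
Bags: B1 = {a, b, e, f, g}  B2 = {b, e, f, g, i}  B3 = {a, b, e, g, j}  B4 = {b, e, f, g, h}  B5 = {c, e, f, g, i}  B6 = {a, b, d, e, g}
Tree: B1–B2, B1–B3, B1–B4, B2–B5, B1–B6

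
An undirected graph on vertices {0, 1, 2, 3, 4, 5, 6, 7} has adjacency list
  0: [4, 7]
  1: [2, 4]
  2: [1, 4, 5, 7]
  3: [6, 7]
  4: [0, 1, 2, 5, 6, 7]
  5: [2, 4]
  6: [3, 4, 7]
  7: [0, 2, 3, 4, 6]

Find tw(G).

2

A width-2 tree decomposition is:
Bags: B1 = {4, 6, 7}  B2 = {2, 4, 7}  B3 = {0, 4, 7}  B4 = {1, 2, 4}  B5 = {2, 4, 5}  B6 = {3, 6, 7}
Tree: B1–B2, B2–B3, B2–B4, B2–B5, B1–B6
The largest bag has 3 vertices, giving width 2; this decomposition certifies tw(G) ≤ 2. On the other hand G contains the 3-clique {3, 6, 7}. A clique must lie in a single bag of any decomposition, so no decomposition can have width below 2. Hence tw(G) = 2 exactly.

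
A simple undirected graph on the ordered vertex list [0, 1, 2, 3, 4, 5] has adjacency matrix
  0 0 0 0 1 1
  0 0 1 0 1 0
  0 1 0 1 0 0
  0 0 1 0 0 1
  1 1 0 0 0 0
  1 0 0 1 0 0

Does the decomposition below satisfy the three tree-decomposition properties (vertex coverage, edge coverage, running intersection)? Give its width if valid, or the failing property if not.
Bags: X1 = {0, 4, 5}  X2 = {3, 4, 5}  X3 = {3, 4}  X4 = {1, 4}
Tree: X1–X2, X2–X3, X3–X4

No — vertex 2 appears in no bag.

A tree decomposition must satisfy three properties: every vertex lies in some bag; for every edge, both endpoints lie together in some bag; and for every vertex, the bags containing it form a connected subtree. Here vertex 2 appears in no bag, so the decomposition is invalid.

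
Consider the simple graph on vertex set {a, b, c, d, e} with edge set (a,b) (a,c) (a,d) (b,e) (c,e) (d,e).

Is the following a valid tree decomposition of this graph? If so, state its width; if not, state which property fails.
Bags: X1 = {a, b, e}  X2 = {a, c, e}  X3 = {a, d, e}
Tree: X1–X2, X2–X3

Checking the three conditions: (i) the bags cover all of {a, b, c, d, e}; (ii) for each edge, some bag contains both endpoints; (iii) the bags containing any fixed vertex form a subtree. All hold, so the decomposition is valid with width 3 − 1 = 2.

Yes; width 2.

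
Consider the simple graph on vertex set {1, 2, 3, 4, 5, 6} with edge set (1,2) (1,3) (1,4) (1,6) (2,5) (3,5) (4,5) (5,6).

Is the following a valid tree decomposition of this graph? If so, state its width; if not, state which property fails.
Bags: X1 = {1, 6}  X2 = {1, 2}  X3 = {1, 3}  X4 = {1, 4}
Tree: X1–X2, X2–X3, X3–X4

No — vertex 5 appears in no bag.

A tree decomposition must satisfy three properties: every vertex lies in some bag; for every edge, both endpoints lie together in some bag; and for every vertex, the bags containing it form a connected subtree. Here vertex 5 appears in no bag, so the decomposition is invalid.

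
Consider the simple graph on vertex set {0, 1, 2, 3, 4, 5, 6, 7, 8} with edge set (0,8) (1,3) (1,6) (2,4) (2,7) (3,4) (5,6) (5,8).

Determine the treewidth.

1

A width-1 tree decomposition is:
Bags: B1 = {0, 8}  B2 = {5, 8}  B3 = {5, 6}  B4 = {1, 6}  B5 = {1, 3}  B6 = {3, 4}  B7 = {2, 4}  B8 = {2, 7}
Tree: B1–B2, B2–B3, B3–B4, B4–B5, B5–B6, B6–B7, B7–B8
The largest bag has 2 vertices, giving width 1; this decomposition certifies tw(G) ≤ 1. G has an edge, so its treewidth is at least 1. The upper and lower bounds meet at 1, so that is the treewidth.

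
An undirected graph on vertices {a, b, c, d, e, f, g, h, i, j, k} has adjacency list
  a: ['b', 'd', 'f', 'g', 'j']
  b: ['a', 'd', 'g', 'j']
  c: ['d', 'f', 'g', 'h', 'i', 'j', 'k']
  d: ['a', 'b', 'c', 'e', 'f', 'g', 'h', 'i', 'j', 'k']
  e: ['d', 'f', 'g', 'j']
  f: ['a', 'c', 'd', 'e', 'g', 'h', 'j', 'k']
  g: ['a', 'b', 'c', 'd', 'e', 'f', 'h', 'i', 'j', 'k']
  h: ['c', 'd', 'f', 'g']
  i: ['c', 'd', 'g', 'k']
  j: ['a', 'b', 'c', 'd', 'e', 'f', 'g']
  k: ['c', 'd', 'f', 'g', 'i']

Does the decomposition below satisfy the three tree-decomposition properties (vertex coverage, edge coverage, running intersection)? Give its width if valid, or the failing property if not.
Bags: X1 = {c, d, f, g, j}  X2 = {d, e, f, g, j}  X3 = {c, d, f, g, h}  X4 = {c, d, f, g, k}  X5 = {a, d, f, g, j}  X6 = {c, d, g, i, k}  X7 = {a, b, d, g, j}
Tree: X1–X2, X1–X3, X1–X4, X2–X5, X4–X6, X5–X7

Yes; width 4.

Every vertex of G appears in some bag (union = {a, b, c, d, e, f, g, h, i, j, k}); every edge is covered by a bag; and for each vertex v the set of bags containing v is connected in the bag tree. The decomposition is therefore valid. The largest bag has 5 vertices, so the width is 4.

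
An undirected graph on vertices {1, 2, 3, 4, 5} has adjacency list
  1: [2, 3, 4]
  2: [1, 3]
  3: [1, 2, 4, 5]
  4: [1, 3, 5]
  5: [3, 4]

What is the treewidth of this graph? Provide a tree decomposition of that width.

Every bag has size at most 3, so the width is 3 − 1 = 2 and tw(G) ≤ 2. On the other hand G contains the 3-clique {1, 2, 3}. A clique must lie in a single bag of any decomposition, so no decomposition can have width below 2. Combining the bounds, tw(G) = 2.

Treewidth 2.
Bags: B1 = {3, 4, 5}  B2 = {1, 3, 4}  B3 = {1, 2, 3}
Tree: B1–B2, B2–B3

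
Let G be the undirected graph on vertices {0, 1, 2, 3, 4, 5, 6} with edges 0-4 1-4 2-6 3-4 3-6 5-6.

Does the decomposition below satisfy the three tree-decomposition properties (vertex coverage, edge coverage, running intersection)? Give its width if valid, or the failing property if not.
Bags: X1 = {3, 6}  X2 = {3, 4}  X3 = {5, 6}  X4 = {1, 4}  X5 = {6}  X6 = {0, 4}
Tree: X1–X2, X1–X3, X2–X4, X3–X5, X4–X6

A tree decomposition must satisfy three properties: every vertex lies in some bag; for every edge, both endpoints lie together in some bag; and for every vertex, the bags containing it form a connected subtree. Here vertex 2 appears in no bag, so the decomposition is invalid.

No — vertex 2 appears in no bag.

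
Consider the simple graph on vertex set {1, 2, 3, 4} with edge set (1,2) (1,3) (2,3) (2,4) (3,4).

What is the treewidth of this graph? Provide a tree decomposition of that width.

Every bag has size at most 3, so the width is 3 − 1 = 2 and tw(G) ≤ 2. For the lower bound, the 3 vertices {1, 2, 3} are pairwise adjacent, and any tree decomposition puts a clique entirely inside one bag — forcing width ≥ 2. Combining the bounds, tw(G) = 2.

Treewidth 2.
Bags: B1 = {2, 3, 4}  B2 = {1, 2, 3}
Tree: B1–B2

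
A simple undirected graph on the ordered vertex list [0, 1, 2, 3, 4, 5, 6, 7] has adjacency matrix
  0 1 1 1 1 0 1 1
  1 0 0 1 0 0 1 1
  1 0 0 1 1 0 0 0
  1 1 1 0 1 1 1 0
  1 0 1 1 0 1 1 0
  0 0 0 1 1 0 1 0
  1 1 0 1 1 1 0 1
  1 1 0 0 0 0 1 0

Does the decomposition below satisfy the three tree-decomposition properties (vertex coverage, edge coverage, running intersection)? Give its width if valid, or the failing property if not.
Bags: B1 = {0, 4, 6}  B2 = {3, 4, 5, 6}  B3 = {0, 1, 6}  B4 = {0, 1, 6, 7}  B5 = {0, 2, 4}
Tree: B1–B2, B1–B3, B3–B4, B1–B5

No — edge (3,0) lies in no bag.

A tree decomposition must satisfy three properties: every vertex lies in some bag; for every edge, both endpoints lie together in some bag; and for every vertex, the bags containing it form a connected subtree. Here edge (3,0) lies in no bag, so the decomposition is invalid.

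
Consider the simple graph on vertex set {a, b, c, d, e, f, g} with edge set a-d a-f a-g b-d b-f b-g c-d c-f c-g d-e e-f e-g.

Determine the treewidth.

A width-3 tree decomposition is:
Bags: B1 = {a, d, f, g}  B2 = {d, e, f, g}  B3 = {b, d, f, g}  B4 = {c, d, f, g}
Tree: B1–B2, B2–B3, B3–B4
Each bag holds 4 vertices, so the decomposition has width 3, which upper-bounds the treewidth. For the lower bound: the 4 vertex sets {a,f}, {d,e}, {g}, {b} are disjoint, each induces a connected subgraph, and every pair is joined by at least one edge of G. Contracting each set to a single vertex therefore yields K_{4} as a minor, and since treewidth is minor-monotone, tw(G) ≥ tw(K_{4}) = 3. Therefore the treewidth is 3.

3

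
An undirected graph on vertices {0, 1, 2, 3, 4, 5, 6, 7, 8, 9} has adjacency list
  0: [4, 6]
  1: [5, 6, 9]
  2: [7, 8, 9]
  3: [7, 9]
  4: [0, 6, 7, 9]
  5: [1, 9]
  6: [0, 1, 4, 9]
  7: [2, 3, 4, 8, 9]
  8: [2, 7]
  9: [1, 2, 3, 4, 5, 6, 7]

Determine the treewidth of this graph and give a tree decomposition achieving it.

Each bag holds 3 vertices, so the decomposition has width 2, which upper-bounds the treewidth. For the lower bound, the 3 vertices {0, 4, 6} are pairwise adjacent, and any tree decomposition puts a clique entirely inside one bag — forcing width ≥ 2. The upper and lower bounds meet at 2, so that is the treewidth.

Treewidth 2.
Bags: B1 = {4, 6, 9}  B2 = {4, 7, 9}  B3 = {1, 6, 9}  B4 = {1, 5, 9}  B5 = {3, 7, 9}  B6 = {0, 4, 6}  B7 = {2, 7, 9}  B8 = {2, 7, 8}
Tree: B1–B2, B1–B3, B3–B4, B2–B5, B1–B6, B2–B7, B7–B8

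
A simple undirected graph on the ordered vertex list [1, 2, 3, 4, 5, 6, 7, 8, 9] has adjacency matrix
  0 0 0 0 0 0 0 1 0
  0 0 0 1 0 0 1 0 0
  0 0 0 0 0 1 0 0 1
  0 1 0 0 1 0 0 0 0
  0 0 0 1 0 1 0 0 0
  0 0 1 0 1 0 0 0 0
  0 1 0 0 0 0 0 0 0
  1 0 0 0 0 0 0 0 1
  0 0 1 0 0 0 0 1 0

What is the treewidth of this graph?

1

A width-1 tree decomposition is:
Bags: B1 = {2, 7}  B2 = {2, 4}  B3 = {4, 5}  B4 = {5, 6}  B5 = {3, 6}  B6 = {3, 9}  B7 = {8, 9}  B8 = {1, 8}
Tree: B1–B2, B2–B3, B3–B4, B4–B5, B5–B6, B6–B7, B7–B8
Each bag holds 2 vertices, so the decomposition has width 1, which upper-bounds the treewidth. Any graph with an edge has treewidth ≥ 1, and G has the edge 7–2. Therefore the treewidth is 1.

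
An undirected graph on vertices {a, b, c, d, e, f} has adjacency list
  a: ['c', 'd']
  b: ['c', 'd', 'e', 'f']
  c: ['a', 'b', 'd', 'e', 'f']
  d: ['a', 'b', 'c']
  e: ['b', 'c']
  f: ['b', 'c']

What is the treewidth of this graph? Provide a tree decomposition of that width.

The largest bag has 3 vertices, giving width 2; this decomposition certifies tw(G) ≤ 2. For the lower bound, the 3 vertices {a, c, d} are pairwise adjacent, and any tree decomposition puts a clique entirely inside one bag — forcing width ≥ 2. Hence tw(G) = 2 exactly.

Treewidth 2.
One such decomposition:
Bags: B1 = {b, c, f}  B2 = {b, c, d}  B3 = {a, c, d}  B4 = {b, c, e}
Tree: B1–B2, B2–B3, B2–B4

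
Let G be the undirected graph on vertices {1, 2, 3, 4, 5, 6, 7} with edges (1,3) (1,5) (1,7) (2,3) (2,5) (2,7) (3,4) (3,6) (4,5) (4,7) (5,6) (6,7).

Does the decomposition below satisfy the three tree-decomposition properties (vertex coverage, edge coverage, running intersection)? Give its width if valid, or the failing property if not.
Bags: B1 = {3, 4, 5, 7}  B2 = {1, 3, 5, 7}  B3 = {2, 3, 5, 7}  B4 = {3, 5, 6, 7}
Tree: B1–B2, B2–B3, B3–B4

Yes; width 3.

Checking the three conditions: (i) the bags cover all of {1, 2, 3, 4, 5, 6, 7}; (ii) for each edge, some bag contains both endpoints; (iii) the bags containing any fixed vertex form a subtree. All hold, so the decomposition is valid with width 4 − 1 = 3.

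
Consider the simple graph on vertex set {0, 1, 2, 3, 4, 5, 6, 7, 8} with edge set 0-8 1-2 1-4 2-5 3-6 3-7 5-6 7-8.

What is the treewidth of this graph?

A width-1 tree decomposition is:
Bags: B1 = {0, 8}  B2 = {7, 8}  B3 = {3, 7}  B4 = {3, 6}  B5 = {5, 6}  B6 = {2, 5}  B7 = {1, 2}  B8 = {1, 4}
Tree: B1–B2, B2–B3, B3–B4, B4–B5, B5–B6, B6–B7, B7–B8
Every bag has size at most 2, so the width is 2 − 1 = 1 and tw(G) ≤ 1. G has an edge, so its treewidth is at least 1. Hence tw(G) = 1 exactly.

1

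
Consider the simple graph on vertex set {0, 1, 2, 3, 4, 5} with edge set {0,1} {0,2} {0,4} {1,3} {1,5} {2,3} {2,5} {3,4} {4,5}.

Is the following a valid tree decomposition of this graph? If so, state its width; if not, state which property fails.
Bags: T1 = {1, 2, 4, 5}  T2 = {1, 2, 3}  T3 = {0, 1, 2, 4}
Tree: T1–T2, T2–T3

No — edge (4,3) lies in no bag.

A tree decomposition must satisfy three properties: every vertex lies in some bag; for every edge, both endpoints lie together in some bag; and for every vertex, the bags containing it form a connected subtree. Here edge (4,3) lies in no bag, so the decomposition is invalid.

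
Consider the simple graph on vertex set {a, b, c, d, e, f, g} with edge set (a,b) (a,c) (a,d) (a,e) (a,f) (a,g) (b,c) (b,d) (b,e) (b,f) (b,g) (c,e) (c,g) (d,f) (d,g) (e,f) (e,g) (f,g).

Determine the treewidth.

A width-4 tree decomposition is:
Bags: B1 = {a, b, e, f, g}  B2 = {a, b, d, f, g}  B3 = {a, b, c, e, g}
Tree: B1–B2, B1–B3
Every bag has size at most 5, so the width is 5 − 1 = 4 and tw(G) ≤ 4. On the other hand G contains the 5-clique {a, b, d, f, g}. A clique must lie in a single bag of any decomposition, so no decomposition can have width below 4. Combining the bounds, tw(G) = 4.

4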